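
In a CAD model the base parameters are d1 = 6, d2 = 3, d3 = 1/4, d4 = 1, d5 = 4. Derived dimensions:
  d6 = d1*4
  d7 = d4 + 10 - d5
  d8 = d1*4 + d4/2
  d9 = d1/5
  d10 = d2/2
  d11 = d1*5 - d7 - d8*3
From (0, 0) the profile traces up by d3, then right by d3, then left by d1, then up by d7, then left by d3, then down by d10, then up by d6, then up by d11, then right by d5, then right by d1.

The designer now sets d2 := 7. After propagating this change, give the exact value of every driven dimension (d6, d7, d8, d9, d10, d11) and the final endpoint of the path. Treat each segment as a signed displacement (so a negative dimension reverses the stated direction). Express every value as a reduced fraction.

d6 = 24
d7 = 7
d8 = 49/2
d9 = 6/5
d10 = 7/2
d11 = -101/2
endpoint = (4, -91/4)

Apply edit: d2 := 7
  d6 = d1*4 = 24
  d7 = d4 + 10 - d5 = 7
  d8 = d1*4 + d4/2 = 49/2
  d9 = d1/5 = 6/5
  d10 = d2/2 = 7/2
  d11 = d1*5 - d7 - d8*3 = -101/2
Walk from origin (0, 0):
  seg 1: up by d3 = 1/4 → (0, 1/4)
  seg 2: right by d3 = 1/4 → (1/4, 1/4)
  seg 3: left by d1 = 6 → (-23/4, 1/4)
  seg 4: up by d7 = 7 → (-23/4, 29/4)
  seg 5: left by d3 = 1/4 → (-6, 29/4)
  seg 6: down by d10 = 7/2 → (-6, 15/4)
  seg 7: up by d6 = 24 → (-6, 111/4)
  seg 8: up by d11 = -101/2 → (-6, -91/4)
  seg 9: right by d5 = 4 → (-2, -91/4)
  seg 10: right by d1 = 6 → (4, -91/4)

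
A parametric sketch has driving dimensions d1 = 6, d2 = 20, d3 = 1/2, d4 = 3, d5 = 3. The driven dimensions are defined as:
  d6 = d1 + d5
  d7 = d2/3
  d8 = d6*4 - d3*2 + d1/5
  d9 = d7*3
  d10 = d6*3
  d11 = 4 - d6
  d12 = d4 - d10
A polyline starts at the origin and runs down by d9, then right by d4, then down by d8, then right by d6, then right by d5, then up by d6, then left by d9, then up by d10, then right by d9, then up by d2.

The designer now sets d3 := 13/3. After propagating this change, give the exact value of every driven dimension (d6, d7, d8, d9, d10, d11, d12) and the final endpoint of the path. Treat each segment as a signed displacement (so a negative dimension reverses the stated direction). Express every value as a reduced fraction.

Apply edit: d3 := 13/3
  d6 = d1 + d5 = 9
  d7 = d2/3 = 20/3
  d8 = d6*4 - d3*2 + d1/5 = 428/15
  d9 = d7*3 = 20
  d10 = d6*3 = 27
  d11 = 4 - d6 = -5
  d12 = d4 - d10 = -24
Walk from origin (0, 0):
  seg 1: down by d9 = 20 → (0, -20)
  seg 2: right by d4 = 3 → (3, -20)
  seg 3: down by d8 = 428/15 → (3, -728/15)
  seg 4: right by d6 = 9 → (12, -728/15)
  seg 5: right by d5 = 3 → (15, -728/15)
  seg 6: up by d6 = 9 → (15, -593/15)
  seg 7: left by d9 = 20 → (-5, -593/15)
  seg 8: up by d10 = 27 → (-5, -188/15)
  seg 9: right by d9 = 20 → (15, -188/15)
  seg 10: up by d2 = 20 → (15, 112/15)

d6 = 9
d7 = 20/3
d8 = 428/15
d9 = 20
d10 = 27
d11 = -5
d12 = -24
endpoint = (15, 112/15)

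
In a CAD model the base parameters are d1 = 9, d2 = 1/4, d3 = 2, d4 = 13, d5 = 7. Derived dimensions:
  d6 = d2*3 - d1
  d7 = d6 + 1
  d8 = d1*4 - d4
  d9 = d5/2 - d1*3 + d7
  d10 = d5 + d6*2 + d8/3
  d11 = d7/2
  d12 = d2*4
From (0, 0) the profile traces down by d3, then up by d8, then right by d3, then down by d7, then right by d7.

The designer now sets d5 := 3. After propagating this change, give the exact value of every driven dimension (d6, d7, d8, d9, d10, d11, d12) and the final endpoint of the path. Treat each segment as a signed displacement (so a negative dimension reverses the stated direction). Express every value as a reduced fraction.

d6 = -33/4
d7 = -29/4
d8 = 23
d9 = -131/4
d10 = -35/6
d11 = -29/8
d12 = 1
endpoint = (-21/4, 113/4)

Apply edit: d5 := 3
  d6 = d2*3 - d1 = -33/4
  d7 = d6 + 1 = -29/4
  d8 = d1*4 - d4 = 23
  d9 = d5/2 - d1*3 + d7 = -131/4
  d10 = d5 + d6*2 + d8/3 = -35/6
  d11 = d7/2 = -29/8
  d12 = d2*4 = 1
Walk from origin (0, 0):
  seg 1: down by d3 = 2 → (0, -2)
  seg 2: up by d8 = 23 → (0, 21)
  seg 3: right by d3 = 2 → (2, 21)
  seg 4: down by d7 = -29/4 → (2, 113/4)
  seg 5: right by d7 = -29/4 → (-21/4, 113/4)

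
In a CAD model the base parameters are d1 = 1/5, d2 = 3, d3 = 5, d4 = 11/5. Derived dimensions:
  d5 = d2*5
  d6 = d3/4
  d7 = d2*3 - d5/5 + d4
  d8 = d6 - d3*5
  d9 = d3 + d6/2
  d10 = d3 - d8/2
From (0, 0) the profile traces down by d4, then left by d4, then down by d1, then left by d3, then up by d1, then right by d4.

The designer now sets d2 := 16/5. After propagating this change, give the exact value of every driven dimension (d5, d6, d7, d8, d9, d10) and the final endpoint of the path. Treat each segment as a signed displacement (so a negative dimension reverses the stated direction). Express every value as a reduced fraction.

Apply edit: d2 := 16/5
  d5 = d2*5 = 16
  d6 = d3/4 = 5/4
  d7 = d2*3 - d5/5 + d4 = 43/5
  d8 = d6 - d3*5 = -95/4
  d9 = d3 + d6/2 = 45/8
  d10 = d3 - d8/2 = 135/8
Walk from origin (0, 0):
  seg 1: down by d4 = 11/5 → (0, -11/5)
  seg 2: left by d4 = 11/5 → (-11/5, -11/5)
  seg 3: down by d1 = 1/5 → (-11/5, -12/5)
  seg 4: left by d3 = 5 → (-36/5, -12/5)
  seg 5: up by d1 = 1/5 → (-36/5, -11/5)
  seg 6: right by d4 = 11/5 → (-5, -11/5)

d5 = 16
d6 = 5/4
d7 = 43/5
d8 = -95/4
d9 = 45/8
d10 = 135/8
endpoint = (-5, -11/5)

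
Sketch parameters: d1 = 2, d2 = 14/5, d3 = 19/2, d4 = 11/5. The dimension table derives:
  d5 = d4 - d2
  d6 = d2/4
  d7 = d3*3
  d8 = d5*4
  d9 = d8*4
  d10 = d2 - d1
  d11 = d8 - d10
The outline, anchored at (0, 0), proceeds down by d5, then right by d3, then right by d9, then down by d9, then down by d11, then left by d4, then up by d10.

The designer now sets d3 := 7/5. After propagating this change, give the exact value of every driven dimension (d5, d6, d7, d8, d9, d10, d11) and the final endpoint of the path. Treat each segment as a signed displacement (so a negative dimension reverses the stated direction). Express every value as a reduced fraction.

Apply edit: d3 := 7/5
  d5 = d4 - d2 = -3/5
  d6 = d2/4 = 7/10
  d7 = d3*3 = 21/5
  d8 = d5*4 = -12/5
  d9 = d8*4 = -48/5
  d10 = d2 - d1 = 4/5
  d11 = d8 - d10 = -16/5
Walk from origin (0, 0):
  seg 1: down by d5 = -3/5 → (0, 3/5)
  seg 2: right by d3 = 7/5 → (7/5, 3/5)
  seg 3: right by d9 = -48/5 → (-41/5, 3/5)
  seg 4: down by d9 = -48/5 → (-41/5, 51/5)
  seg 5: down by d11 = -16/5 → (-41/5, 67/5)
  seg 6: left by d4 = 11/5 → (-52/5, 67/5)
  seg 7: up by d10 = 4/5 → (-52/5, 71/5)

d5 = -3/5
d6 = 7/10
d7 = 21/5
d8 = -12/5
d9 = -48/5
d10 = 4/5
d11 = -16/5
endpoint = (-52/5, 71/5)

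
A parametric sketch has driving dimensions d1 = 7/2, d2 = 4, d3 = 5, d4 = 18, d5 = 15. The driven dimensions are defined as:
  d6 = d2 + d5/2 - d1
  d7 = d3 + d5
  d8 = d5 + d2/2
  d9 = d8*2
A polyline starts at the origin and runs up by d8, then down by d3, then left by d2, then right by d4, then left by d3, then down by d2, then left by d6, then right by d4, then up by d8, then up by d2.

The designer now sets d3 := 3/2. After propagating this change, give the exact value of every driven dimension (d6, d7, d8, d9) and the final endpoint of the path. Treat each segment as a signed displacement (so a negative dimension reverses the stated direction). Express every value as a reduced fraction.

Apply edit: d3 := 3/2
  d6 = d2 + d5/2 - d1 = 8
  d7 = d3 + d5 = 33/2
  d8 = d5 + d2/2 = 17
  d9 = d8*2 = 34
Walk from origin (0, 0):
  seg 1: up by d8 = 17 → (0, 17)
  seg 2: down by d3 = 3/2 → (0, 31/2)
  seg 3: left by d2 = 4 → (-4, 31/2)
  seg 4: right by d4 = 18 → (14, 31/2)
  seg 5: left by d3 = 3/2 → (25/2, 31/2)
  seg 6: down by d2 = 4 → (25/2, 23/2)
  seg 7: left by d6 = 8 → (9/2, 23/2)
  seg 8: right by d4 = 18 → (45/2, 23/2)
  seg 9: up by d8 = 17 → (45/2, 57/2)
  seg 10: up by d2 = 4 → (45/2, 65/2)

d6 = 8
d7 = 33/2
d8 = 17
d9 = 34
endpoint = (45/2, 65/2)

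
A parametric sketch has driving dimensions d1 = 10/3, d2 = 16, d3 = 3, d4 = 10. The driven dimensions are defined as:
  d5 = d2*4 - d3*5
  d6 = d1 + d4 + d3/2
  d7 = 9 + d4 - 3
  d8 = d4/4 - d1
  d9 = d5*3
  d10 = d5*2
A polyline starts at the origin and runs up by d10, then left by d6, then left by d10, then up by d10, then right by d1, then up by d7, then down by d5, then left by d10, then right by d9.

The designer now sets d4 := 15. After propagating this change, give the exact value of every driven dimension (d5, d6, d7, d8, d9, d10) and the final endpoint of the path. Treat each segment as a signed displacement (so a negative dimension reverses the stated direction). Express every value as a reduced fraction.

Apply edit: d4 := 15
  d5 = d2*4 - d3*5 = 49
  d6 = d1 + d4 + d3/2 = 119/6
  d7 = 9 + d4 - 3 = 21
  d8 = d4/4 - d1 = 5/12
  d9 = d5*3 = 147
  d10 = d5*2 = 98
Walk from origin (0, 0):
  seg 1: up by d10 = 98 → (0, 98)
  seg 2: left by d6 = 119/6 → (-119/6, 98)
  seg 3: left by d10 = 98 → (-707/6, 98)
  seg 4: up by d10 = 98 → (-707/6, 196)
  seg 5: right by d1 = 10/3 → (-229/2, 196)
  seg 6: up by d7 = 21 → (-229/2, 217)
  seg 7: down by d5 = 49 → (-229/2, 168)
  seg 8: left by d10 = 98 → (-425/2, 168)
  seg 9: right by d9 = 147 → (-131/2, 168)

d5 = 49
d6 = 119/6
d7 = 21
d8 = 5/12
d9 = 147
d10 = 98
endpoint = (-131/2, 168)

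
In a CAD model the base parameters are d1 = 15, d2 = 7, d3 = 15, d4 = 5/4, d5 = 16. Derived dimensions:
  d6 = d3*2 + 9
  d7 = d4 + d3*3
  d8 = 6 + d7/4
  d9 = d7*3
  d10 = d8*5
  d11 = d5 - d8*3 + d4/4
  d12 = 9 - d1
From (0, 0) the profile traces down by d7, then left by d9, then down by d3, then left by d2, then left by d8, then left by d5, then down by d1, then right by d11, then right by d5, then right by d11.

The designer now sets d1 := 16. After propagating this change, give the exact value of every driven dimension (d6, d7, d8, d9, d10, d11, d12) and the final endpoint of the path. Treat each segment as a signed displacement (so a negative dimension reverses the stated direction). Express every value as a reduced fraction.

Apply edit: d1 := 16
  d6 = d3*2 + 9 = 39
  d7 = d4 + d3*3 = 185/4
  d8 = 6 + d7/4 = 281/16
  d9 = d7*3 = 555/4
  d10 = d8*5 = 1405/16
  d11 = d5 - d8*3 + d4/4 = -291/8
  d12 = 9 - d1 = -7
Walk from origin (0, 0):
  seg 1: down by d7 = 185/4 → (0, -185/4)
  seg 2: left by d9 = 555/4 → (-555/4, -185/4)
  seg 3: down by d3 = 15 → (-555/4, -245/4)
  seg 4: left by d2 = 7 → (-583/4, -245/4)
  seg 5: left by d8 = 281/16 → (-2613/16, -245/4)
  seg 6: left by d5 = 16 → (-2869/16, -245/4)
  seg 7: down by d1 = 16 → (-2869/16, -309/4)
  seg 8: right by d11 = -291/8 → (-3451/16, -309/4)
  seg 9: right by d5 = 16 → (-3195/16, -309/4)
  seg 10: right by d11 = -291/8 → (-3777/16, -309/4)

d6 = 39
d7 = 185/4
d8 = 281/16
d9 = 555/4
d10 = 1405/16
d11 = -291/8
d12 = -7
endpoint = (-3777/16, -309/4)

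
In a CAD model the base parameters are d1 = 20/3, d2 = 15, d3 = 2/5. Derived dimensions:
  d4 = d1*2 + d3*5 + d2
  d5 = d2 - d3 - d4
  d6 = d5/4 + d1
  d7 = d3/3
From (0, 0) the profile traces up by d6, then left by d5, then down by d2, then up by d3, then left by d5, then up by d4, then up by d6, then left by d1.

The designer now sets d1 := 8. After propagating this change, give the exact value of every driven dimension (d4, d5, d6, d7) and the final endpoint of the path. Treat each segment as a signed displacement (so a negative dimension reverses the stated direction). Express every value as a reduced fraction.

Apply edit: d1 := 8
  d4 = d1*2 + d3*5 + d2 = 33
  d5 = d2 - d3 - d4 = -92/5
  d6 = d5/4 + d1 = 17/5
  d7 = d3/3 = 2/15
Walk from origin (0, 0):
  seg 1: up by d6 = 17/5 → (0, 17/5)
  seg 2: left by d5 = -92/5 → (92/5, 17/5)
  seg 3: down by d2 = 15 → (92/5, -58/5)
  seg 4: up by d3 = 2/5 → (92/5, -56/5)
  seg 5: left by d5 = -92/5 → (184/5, -56/5)
  seg 6: up by d4 = 33 → (184/5, 109/5)
  seg 7: up by d6 = 17/5 → (184/5, 126/5)
  seg 8: left by d1 = 8 → (144/5, 126/5)

d4 = 33
d5 = -92/5
d6 = 17/5
d7 = 2/15
endpoint = (144/5, 126/5)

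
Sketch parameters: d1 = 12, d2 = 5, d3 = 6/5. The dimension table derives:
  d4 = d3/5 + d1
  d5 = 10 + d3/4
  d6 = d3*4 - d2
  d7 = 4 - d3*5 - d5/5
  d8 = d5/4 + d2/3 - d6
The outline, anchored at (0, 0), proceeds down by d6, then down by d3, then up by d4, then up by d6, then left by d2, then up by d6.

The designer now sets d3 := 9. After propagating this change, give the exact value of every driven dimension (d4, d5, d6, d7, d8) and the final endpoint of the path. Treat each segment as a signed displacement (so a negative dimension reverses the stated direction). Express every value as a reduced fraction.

Apply edit: d3 := 9
  d4 = d3/5 + d1 = 69/5
  d5 = 10 + d3/4 = 49/4
  d6 = d3*4 - d2 = 31
  d7 = 4 - d3*5 - d5/5 = -869/20
  d8 = d5/4 + d2/3 - d6 = -1261/48
Walk from origin (0, 0):
  seg 1: down by d6 = 31 → (0, -31)
  seg 2: down by d3 = 9 → (0, -40)
  seg 3: up by d4 = 69/5 → (0, -131/5)
  seg 4: up by d6 = 31 → (0, 24/5)
  seg 5: left by d2 = 5 → (-5, 24/5)
  seg 6: up by d6 = 31 → (-5, 179/5)

d4 = 69/5
d5 = 49/4
d6 = 31
d7 = -869/20
d8 = -1261/48
endpoint = (-5, 179/5)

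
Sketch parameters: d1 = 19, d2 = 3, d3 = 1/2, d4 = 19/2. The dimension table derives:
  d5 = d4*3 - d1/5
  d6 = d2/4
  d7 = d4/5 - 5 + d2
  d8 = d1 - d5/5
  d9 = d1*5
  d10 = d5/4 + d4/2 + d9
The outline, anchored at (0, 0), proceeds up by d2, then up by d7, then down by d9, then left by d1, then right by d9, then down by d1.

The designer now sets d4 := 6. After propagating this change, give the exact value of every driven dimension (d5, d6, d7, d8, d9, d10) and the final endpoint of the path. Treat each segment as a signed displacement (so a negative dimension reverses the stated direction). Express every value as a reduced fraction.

Apply edit: d4 := 6
  d5 = d4*3 - d1/5 = 71/5
  d6 = d2/4 = 3/4
  d7 = d4/5 - 5 + d2 = -4/5
  d8 = d1 - d5/5 = 404/25
  d9 = d1*5 = 95
  d10 = d5/4 + d4/2 + d9 = 2031/20
Walk from origin (0, 0):
  seg 1: up by d2 = 3 → (0, 3)
  seg 2: up by d7 = -4/5 → (0, 11/5)
  seg 3: down by d9 = 95 → (0, -464/5)
  seg 4: left by d1 = 19 → (-19, -464/5)
  seg 5: right by d9 = 95 → (76, -464/5)
  seg 6: down by d1 = 19 → (76, -559/5)

d5 = 71/5
d6 = 3/4
d7 = -4/5
d8 = 404/25
d9 = 95
d10 = 2031/20
endpoint = (76, -559/5)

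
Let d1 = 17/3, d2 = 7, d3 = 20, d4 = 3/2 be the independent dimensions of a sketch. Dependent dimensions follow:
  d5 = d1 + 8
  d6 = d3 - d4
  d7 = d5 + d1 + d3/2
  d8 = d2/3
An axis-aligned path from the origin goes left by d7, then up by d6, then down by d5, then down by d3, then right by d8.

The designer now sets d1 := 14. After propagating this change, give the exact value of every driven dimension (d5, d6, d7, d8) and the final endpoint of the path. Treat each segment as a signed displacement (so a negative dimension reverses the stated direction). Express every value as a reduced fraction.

Apply edit: d1 := 14
  d5 = d1 + 8 = 22
  d6 = d3 - d4 = 37/2
  d7 = d5 + d1 + d3/2 = 46
  d8 = d2/3 = 7/3
Walk from origin (0, 0):
  seg 1: left by d7 = 46 → (-46, 0)
  seg 2: up by d6 = 37/2 → (-46, 37/2)
  seg 3: down by d5 = 22 → (-46, -7/2)
  seg 4: down by d3 = 20 → (-46, -47/2)
  seg 5: right by d8 = 7/3 → (-131/3, -47/2)

d5 = 22
d6 = 37/2
d7 = 46
d8 = 7/3
endpoint = (-131/3, -47/2)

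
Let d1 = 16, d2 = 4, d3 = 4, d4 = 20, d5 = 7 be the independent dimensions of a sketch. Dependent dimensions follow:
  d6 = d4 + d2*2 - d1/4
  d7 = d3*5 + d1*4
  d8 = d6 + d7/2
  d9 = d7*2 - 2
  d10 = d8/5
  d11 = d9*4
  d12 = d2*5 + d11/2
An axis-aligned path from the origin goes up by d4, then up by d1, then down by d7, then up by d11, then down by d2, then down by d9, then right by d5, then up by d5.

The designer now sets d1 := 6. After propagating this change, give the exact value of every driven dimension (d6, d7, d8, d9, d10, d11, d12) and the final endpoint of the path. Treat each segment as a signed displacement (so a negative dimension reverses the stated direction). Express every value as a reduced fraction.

d6 = 53/2
d7 = 44
d8 = 97/2
d9 = 86
d10 = 97/10
d11 = 344
d12 = 192
endpoint = (7, 243)

Apply edit: d1 := 6
  d6 = d4 + d2*2 - d1/4 = 53/2
  d7 = d3*5 + d1*4 = 44
  d8 = d6 + d7/2 = 97/2
  d9 = d7*2 - 2 = 86
  d10 = d8/5 = 97/10
  d11 = d9*4 = 344
  d12 = d2*5 + d11/2 = 192
Walk from origin (0, 0):
  seg 1: up by d4 = 20 → (0, 20)
  seg 2: up by d1 = 6 → (0, 26)
  seg 3: down by d7 = 44 → (0, -18)
  seg 4: up by d11 = 344 → (0, 326)
  seg 5: down by d2 = 4 → (0, 322)
  seg 6: down by d9 = 86 → (0, 236)
  seg 7: right by d5 = 7 → (7, 236)
  seg 8: up by d5 = 7 → (7, 243)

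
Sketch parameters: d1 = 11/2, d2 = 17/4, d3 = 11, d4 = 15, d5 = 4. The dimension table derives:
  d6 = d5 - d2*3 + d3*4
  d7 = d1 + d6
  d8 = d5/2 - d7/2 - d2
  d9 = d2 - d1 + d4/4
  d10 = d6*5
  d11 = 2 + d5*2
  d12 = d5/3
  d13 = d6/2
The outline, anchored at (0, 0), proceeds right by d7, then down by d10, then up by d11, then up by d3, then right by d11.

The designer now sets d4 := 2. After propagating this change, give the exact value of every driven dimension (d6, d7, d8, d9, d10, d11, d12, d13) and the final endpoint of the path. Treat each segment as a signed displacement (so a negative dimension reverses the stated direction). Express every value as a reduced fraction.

d6 = 141/4
d7 = 163/4
d8 = -181/8
d9 = -3/4
d10 = 705/4
d11 = 10
d12 = 4/3
d13 = 141/8
endpoint = (203/4, -621/4)

Apply edit: d4 := 2
  d6 = d5 - d2*3 + d3*4 = 141/4
  d7 = d1 + d6 = 163/4
  d8 = d5/2 - d7/2 - d2 = -181/8
  d9 = d2 - d1 + d4/4 = -3/4
  d10 = d6*5 = 705/4
  d11 = 2 + d5*2 = 10
  d12 = d5/3 = 4/3
  d13 = d6/2 = 141/8
Walk from origin (0, 0):
  seg 1: right by d7 = 163/4 → (163/4, 0)
  seg 2: down by d10 = 705/4 → (163/4, -705/4)
  seg 3: up by d11 = 10 → (163/4, -665/4)
  seg 4: up by d3 = 11 → (163/4, -621/4)
  seg 5: right by d11 = 10 → (203/4, -621/4)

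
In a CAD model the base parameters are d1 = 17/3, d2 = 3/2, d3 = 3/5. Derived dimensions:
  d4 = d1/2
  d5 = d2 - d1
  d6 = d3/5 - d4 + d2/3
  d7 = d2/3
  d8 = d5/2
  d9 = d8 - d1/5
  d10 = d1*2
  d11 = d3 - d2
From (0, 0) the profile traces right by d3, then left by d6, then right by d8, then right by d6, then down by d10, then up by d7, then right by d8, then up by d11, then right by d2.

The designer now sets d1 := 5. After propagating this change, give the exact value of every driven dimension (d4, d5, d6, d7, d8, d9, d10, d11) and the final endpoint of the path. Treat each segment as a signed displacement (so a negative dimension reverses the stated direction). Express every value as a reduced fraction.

d4 = 5/2
d5 = -7/2
d6 = -47/25
d7 = 1/2
d8 = -7/4
d9 = -11/4
d10 = 10
d11 = -9/10
endpoint = (-7/5, -52/5)

Apply edit: d1 := 5
  d4 = d1/2 = 5/2
  d5 = d2 - d1 = -7/2
  d6 = d3/5 - d4 + d2/3 = -47/25
  d7 = d2/3 = 1/2
  d8 = d5/2 = -7/4
  d9 = d8 - d1/5 = -11/4
  d10 = d1*2 = 10
  d11 = d3 - d2 = -9/10
Walk from origin (0, 0):
  seg 1: right by d3 = 3/5 → (3/5, 0)
  seg 2: left by d6 = -47/25 → (62/25, 0)
  seg 3: right by d8 = -7/4 → (73/100, 0)
  seg 4: right by d6 = -47/25 → (-23/20, 0)
  seg 5: down by d10 = 10 → (-23/20, -10)
  seg 6: up by d7 = 1/2 → (-23/20, -19/2)
  seg 7: right by d8 = -7/4 → (-29/10, -19/2)
  seg 8: up by d11 = -9/10 → (-29/10, -52/5)
  seg 9: right by d2 = 3/2 → (-7/5, -52/5)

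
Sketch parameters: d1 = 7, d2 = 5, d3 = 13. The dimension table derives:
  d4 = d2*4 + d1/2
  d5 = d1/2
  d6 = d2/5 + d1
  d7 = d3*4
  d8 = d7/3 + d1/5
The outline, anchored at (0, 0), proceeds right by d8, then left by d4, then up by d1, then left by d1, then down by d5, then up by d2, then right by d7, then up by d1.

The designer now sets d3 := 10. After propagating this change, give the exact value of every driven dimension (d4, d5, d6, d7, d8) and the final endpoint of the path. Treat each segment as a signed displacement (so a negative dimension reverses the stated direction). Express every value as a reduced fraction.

d4 = 47/2
d5 = 7/2
d6 = 8
d7 = 40
d8 = 221/15
endpoint = (727/30, 31/2)

Apply edit: d3 := 10
  d4 = d2*4 + d1/2 = 47/2
  d5 = d1/2 = 7/2
  d6 = d2/5 + d1 = 8
  d7 = d3*4 = 40
  d8 = d7/3 + d1/5 = 221/15
Walk from origin (0, 0):
  seg 1: right by d8 = 221/15 → (221/15, 0)
  seg 2: left by d4 = 47/2 → (-263/30, 0)
  seg 3: up by d1 = 7 → (-263/30, 7)
  seg 4: left by d1 = 7 → (-473/30, 7)
  seg 5: down by d5 = 7/2 → (-473/30, 7/2)
  seg 6: up by d2 = 5 → (-473/30, 17/2)
  seg 7: right by d7 = 40 → (727/30, 17/2)
  seg 8: up by d1 = 7 → (727/30, 31/2)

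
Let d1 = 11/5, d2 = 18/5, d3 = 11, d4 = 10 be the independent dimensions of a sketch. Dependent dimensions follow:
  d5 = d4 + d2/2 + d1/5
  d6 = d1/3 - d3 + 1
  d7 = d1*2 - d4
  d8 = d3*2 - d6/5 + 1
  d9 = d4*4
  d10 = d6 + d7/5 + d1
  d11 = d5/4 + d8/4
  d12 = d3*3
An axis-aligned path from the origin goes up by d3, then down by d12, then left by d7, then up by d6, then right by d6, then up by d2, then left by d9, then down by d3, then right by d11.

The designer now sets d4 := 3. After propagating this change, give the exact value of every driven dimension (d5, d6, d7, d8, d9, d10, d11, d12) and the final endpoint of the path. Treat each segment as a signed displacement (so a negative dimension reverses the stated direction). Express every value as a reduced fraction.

d5 = 131/25
d6 = -139/15
d7 = 7/5
d8 = 1864/75
d9 = 12
d10 = -509/75
d11 = 2257/300
d12 = 33
endpoint = (-4543/300, -116/3)

Apply edit: d4 := 3
  d5 = d4 + d2/2 + d1/5 = 131/25
  d6 = d1/3 - d3 + 1 = -139/15
  d7 = d1*2 - d4 = 7/5
  d8 = d3*2 - d6/5 + 1 = 1864/75
  d9 = d4*4 = 12
  d10 = d6 + d7/5 + d1 = -509/75
  d11 = d5/4 + d8/4 = 2257/300
  d12 = d3*3 = 33
Walk from origin (0, 0):
  seg 1: up by d3 = 11 → (0, 11)
  seg 2: down by d12 = 33 → (0, -22)
  seg 3: left by d7 = 7/5 → (-7/5, -22)
  seg 4: up by d6 = -139/15 → (-7/5, -469/15)
  seg 5: right by d6 = -139/15 → (-32/3, -469/15)
  seg 6: up by d2 = 18/5 → (-32/3, -83/3)
  seg 7: left by d9 = 12 → (-68/3, -83/3)
  seg 8: down by d3 = 11 → (-68/3, -116/3)
  seg 9: right by d11 = 2257/300 → (-4543/300, -116/3)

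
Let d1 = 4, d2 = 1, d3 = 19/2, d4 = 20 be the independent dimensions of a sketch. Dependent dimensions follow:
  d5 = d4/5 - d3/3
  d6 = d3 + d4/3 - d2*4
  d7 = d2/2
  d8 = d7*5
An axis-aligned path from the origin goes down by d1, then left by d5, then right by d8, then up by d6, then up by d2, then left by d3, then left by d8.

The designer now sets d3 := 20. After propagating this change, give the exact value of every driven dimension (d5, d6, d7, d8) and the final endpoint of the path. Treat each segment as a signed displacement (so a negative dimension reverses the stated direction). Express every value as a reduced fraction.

Apply edit: d3 := 20
  d5 = d4/5 - d3/3 = -8/3
  d6 = d3 + d4/3 - d2*4 = 68/3
  d7 = d2/2 = 1/2
  d8 = d7*5 = 5/2
Walk from origin (0, 0):
  seg 1: down by d1 = 4 → (0, -4)
  seg 2: left by d5 = -8/3 → (8/3, -4)
  seg 3: right by d8 = 5/2 → (31/6, -4)
  seg 4: up by d6 = 68/3 → (31/6, 56/3)
  seg 5: up by d2 = 1 → (31/6, 59/3)
  seg 6: left by d3 = 20 → (-89/6, 59/3)
  seg 7: left by d8 = 5/2 → (-52/3, 59/3)

d5 = -8/3
d6 = 68/3
d7 = 1/2
d8 = 5/2
endpoint = (-52/3, 59/3)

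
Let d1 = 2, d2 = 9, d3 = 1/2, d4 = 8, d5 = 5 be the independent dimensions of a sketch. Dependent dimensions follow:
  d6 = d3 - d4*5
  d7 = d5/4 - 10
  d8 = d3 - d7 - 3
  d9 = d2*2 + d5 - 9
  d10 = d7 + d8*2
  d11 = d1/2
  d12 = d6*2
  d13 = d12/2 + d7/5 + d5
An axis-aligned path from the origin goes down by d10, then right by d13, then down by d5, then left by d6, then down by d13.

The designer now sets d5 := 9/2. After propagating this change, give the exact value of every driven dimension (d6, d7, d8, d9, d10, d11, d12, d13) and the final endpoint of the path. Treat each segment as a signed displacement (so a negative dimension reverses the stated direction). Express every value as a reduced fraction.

Apply edit: d5 := 9/2
  d6 = d3 - d4*5 = -79/2
  d7 = d5/4 - 10 = -71/8
  d8 = d3 - d7 - 3 = 51/8
  d9 = d2*2 + d5 - 9 = 27/2
  d10 = d7 + d8*2 = 31/8
  d11 = d1/2 = 1
  d12 = d6*2 = -79
  d13 = d12/2 + d7/5 + d5 = -1471/40
Walk from origin (0, 0):
  seg 1: down by d10 = 31/8 → (0, -31/8)
  seg 2: right by d13 = -1471/40 → (-1471/40, -31/8)
  seg 3: down by d5 = 9/2 → (-1471/40, -67/8)
  seg 4: left by d6 = -79/2 → (109/40, -67/8)
  seg 5: down by d13 = -1471/40 → (109/40, 142/5)

d6 = -79/2
d7 = -71/8
d8 = 51/8
d9 = 27/2
d10 = 31/8
d11 = 1
d12 = -79
d13 = -1471/40
endpoint = (109/40, 142/5)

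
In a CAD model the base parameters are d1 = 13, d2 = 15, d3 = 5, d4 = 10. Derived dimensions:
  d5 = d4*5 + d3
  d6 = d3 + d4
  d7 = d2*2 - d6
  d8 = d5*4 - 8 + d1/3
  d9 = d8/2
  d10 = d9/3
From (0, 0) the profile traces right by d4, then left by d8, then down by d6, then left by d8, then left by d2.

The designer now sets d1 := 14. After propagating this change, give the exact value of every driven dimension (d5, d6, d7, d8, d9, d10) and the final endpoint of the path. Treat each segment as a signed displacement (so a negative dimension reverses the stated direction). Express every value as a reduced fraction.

Apply edit: d1 := 14
  d5 = d4*5 + d3 = 55
  d6 = d3 + d4 = 15
  d7 = d2*2 - d6 = 15
  d8 = d5*4 - 8 + d1/3 = 650/3
  d9 = d8/2 = 325/3
  d10 = d9/3 = 325/9
Walk from origin (0, 0):
  seg 1: right by d4 = 10 → (10, 0)
  seg 2: left by d8 = 650/3 → (-620/3, 0)
  seg 3: down by d6 = 15 → (-620/3, -15)
  seg 4: left by d8 = 650/3 → (-1270/3, -15)
  seg 5: left by d2 = 15 → (-1315/3, -15)

d5 = 55
d6 = 15
d7 = 15
d8 = 650/3
d9 = 325/3
d10 = 325/9
endpoint = (-1315/3, -15)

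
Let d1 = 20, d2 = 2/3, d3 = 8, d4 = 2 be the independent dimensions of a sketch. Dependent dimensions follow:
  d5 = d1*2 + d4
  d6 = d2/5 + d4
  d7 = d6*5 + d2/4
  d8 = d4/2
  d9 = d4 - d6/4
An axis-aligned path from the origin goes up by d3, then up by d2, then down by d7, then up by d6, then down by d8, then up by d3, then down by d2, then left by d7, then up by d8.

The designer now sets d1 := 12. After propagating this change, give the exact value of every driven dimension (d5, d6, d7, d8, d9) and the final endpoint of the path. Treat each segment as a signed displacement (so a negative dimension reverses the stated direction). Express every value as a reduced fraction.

d5 = 26
d6 = 32/15
d7 = 65/6
d8 = 1
d9 = 22/15
endpoint = (-65/6, 73/10)

Apply edit: d1 := 12
  d5 = d1*2 + d4 = 26
  d6 = d2/5 + d4 = 32/15
  d7 = d6*5 + d2/4 = 65/6
  d8 = d4/2 = 1
  d9 = d4 - d6/4 = 22/15
Walk from origin (0, 0):
  seg 1: up by d3 = 8 → (0, 8)
  seg 2: up by d2 = 2/3 → (0, 26/3)
  seg 3: down by d7 = 65/6 → (0, -13/6)
  seg 4: up by d6 = 32/15 → (0, -1/30)
  seg 5: down by d8 = 1 → (0, -31/30)
  seg 6: up by d3 = 8 → (0, 209/30)
  seg 7: down by d2 = 2/3 → (0, 63/10)
  seg 8: left by d7 = 65/6 → (-65/6, 63/10)
  seg 9: up by d8 = 1 → (-65/6, 73/10)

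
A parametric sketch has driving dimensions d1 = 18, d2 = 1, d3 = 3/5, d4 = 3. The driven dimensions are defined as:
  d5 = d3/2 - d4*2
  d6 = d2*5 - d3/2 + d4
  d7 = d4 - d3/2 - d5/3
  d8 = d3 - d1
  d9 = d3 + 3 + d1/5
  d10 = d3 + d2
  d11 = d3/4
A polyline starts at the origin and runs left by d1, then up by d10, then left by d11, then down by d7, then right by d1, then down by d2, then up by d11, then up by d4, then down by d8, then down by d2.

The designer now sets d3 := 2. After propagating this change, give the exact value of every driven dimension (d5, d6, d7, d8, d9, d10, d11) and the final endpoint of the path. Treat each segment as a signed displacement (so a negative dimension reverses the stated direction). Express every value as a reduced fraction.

Apply edit: d3 := 2
  d5 = d3/2 - d4*2 = -5
  d6 = d2*5 - d3/2 + d4 = 7
  d7 = d4 - d3/2 - d5/3 = 11/3
  d8 = d3 - d1 = -16
  d9 = d3 + 3 + d1/5 = 43/5
  d10 = d3 + d2 = 3
  d11 = d3/4 = 1/2
Walk from origin (0, 0):
  seg 1: left by d1 = 18 → (-18, 0)
  seg 2: up by d10 = 3 → (-18, 3)
  seg 3: left by d11 = 1/2 → (-37/2, 3)
  seg 4: down by d7 = 11/3 → (-37/2, -2/3)
  seg 5: right by d1 = 18 → (-1/2, -2/3)
  seg 6: down by d2 = 1 → (-1/2, -5/3)
  seg 7: up by d11 = 1/2 → (-1/2, -7/6)
  seg 8: up by d4 = 3 → (-1/2, 11/6)
  seg 9: down by d8 = -16 → (-1/2, 107/6)
  seg 10: down by d2 = 1 → (-1/2, 101/6)

d5 = -5
d6 = 7
d7 = 11/3
d8 = -16
d9 = 43/5
d10 = 3
d11 = 1/2
endpoint = (-1/2, 101/6)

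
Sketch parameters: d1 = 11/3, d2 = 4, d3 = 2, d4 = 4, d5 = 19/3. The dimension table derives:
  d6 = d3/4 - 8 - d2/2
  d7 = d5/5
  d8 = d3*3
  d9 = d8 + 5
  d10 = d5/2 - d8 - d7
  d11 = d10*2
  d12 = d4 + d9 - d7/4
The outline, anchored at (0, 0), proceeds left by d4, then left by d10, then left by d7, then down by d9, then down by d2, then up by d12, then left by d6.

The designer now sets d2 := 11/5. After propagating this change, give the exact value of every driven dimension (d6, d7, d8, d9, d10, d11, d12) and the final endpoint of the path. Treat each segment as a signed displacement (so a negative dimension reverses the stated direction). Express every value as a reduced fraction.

d6 = -43/5
d7 = 19/15
d8 = 6
d9 = 11
d10 = -41/10
d11 = -41/5
d12 = 881/60
endpoint = (223/30, 89/60)

Apply edit: d2 := 11/5
  d6 = d3/4 - 8 - d2/2 = -43/5
  d7 = d5/5 = 19/15
  d8 = d3*3 = 6
  d9 = d8 + 5 = 11
  d10 = d5/2 - d8 - d7 = -41/10
  d11 = d10*2 = -41/5
  d12 = d4 + d9 - d7/4 = 881/60
Walk from origin (0, 0):
  seg 1: left by d4 = 4 → (-4, 0)
  seg 2: left by d10 = -41/10 → (1/10, 0)
  seg 3: left by d7 = 19/15 → (-7/6, 0)
  seg 4: down by d9 = 11 → (-7/6, -11)
  seg 5: down by d2 = 11/5 → (-7/6, -66/5)
  seg 6: up by d12 = 881/60 → (-7/6, 89/60)
  seg 7: left by d6 = -43/5 → (223/30, 89/60)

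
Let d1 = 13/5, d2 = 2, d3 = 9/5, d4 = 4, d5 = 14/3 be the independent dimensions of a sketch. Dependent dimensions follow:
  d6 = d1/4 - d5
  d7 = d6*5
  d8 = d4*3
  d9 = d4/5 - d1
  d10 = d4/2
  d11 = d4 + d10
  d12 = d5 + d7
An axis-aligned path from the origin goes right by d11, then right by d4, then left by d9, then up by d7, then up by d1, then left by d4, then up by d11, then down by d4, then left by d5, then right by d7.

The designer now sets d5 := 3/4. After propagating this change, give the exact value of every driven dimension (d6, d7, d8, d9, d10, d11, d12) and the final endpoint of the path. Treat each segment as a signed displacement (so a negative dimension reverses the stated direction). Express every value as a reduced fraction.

Apply edit: d5 := 3/4
  d6 = d1/4 - d5 = -1/10
  d7 = d6*5 = -1/2
  d8 = d4*3 = 12
  d9 = d4/5 - d1 = -9/5
  d10 = d4/2 = 2
  d11 = d4 + d10 = 6
  d12 = d5 + d7 = 1/4
Walk from origin (0, 0):
  seg 1: right by d11 = 6 → (6, 0)
  seg 2: right by d4 = 4 → (10, 0)
  seg 3: left by d9 = -9/5 → (59/5, 0)
  seg 4: up by d7 = -1/2 → (59/5, -1/2)
  seg 5: up by d1 = 13/5 → (59/5, 21/10)
  seg 6: left by d4 = 4 → (39/5, 21/10)
  seg 7: up by d11 = 6 → (39/5, 81/10)
  seg 8: down by d4 = 4 → (39/5, 41/10)
  seg 9: left by d5 = 3/4 → (141/20, 41/10)
  seg 10: right by d7 = -1/2 → (131/20, 41/10)

d6 = -1/10
d7 = -1/2
d8 = 12
d9 = -9/5
d10 = 2
d11 = 6
d12 = 1/4
endpoint = (131/20, 41/10)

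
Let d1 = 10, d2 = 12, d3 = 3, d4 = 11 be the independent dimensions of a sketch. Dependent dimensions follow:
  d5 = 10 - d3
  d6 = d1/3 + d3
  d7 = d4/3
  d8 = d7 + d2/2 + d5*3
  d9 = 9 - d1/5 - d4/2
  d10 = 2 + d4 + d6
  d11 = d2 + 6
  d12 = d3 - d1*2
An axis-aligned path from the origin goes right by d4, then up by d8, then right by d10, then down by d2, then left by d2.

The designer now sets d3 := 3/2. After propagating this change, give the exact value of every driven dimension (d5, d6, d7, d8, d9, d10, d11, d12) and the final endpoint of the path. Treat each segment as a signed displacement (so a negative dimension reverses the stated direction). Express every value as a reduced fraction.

d5 = 17/2
d6 = 29/6
d7 = 11/3
d8 = 211/6
d9 = 3/2
d10 = 107/6
d11 = 18
d12 = -37/2
endpoint = (101/6, 139/6)

Apply edit: d3 := 3/2
  d5 = 10 - d3 = 17/2
  d6 = d1/3 + d3 = 29/6
  d7 = d4/3 = 11/3
  d8 = d7 + d2/2 + d5*3 = 211/6
  d9 = 9 - d1/5 - d4/2 = 3/2
  d10 = 2 + d4 + d6 = 107/6
  d11 = d2 + 6 = 18
  d12 = d3 - d1*2 = -37/2
Walk from origin (0, 0):
  seg 1: right by d4 = 11 → (11, 0)
  seg 2: up by d8 = 211/6 → (11, 211/6)
  seg 3: right by d10 = 107/6 → (173/6, 211/6)
  seg 4: down by d2 = 12 → (173/6, 139/6)
  seg 5: left by d2 = 12 → (101/6, 139/6)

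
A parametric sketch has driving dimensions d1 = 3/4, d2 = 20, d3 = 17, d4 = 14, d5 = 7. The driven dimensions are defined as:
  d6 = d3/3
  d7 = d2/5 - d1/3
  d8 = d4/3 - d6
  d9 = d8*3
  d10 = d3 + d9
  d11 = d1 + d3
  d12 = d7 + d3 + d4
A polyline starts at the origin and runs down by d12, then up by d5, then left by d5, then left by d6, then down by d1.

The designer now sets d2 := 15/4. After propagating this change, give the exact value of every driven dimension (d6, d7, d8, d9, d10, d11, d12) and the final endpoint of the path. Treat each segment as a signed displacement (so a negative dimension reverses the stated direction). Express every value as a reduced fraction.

d6 = 17/3
d7 = 1/2
d8 = -1
d9 = -3
d10 = 14
d11 = 71/4
d12 = 63/2
endpoint = (-38/3, -101/4)

Apply edit: d2 := 15/4
  d6 = d3/3 = 17/3
  d7 = d2/5 - d1/3 = 1/2
  d8 = d4/3 - d6 = -1
  d9 = d8*3 = -3
  d10 = d3 + d9 = 14
  d11 = d1 + d3 = 71/4
  d12 = d7 + d3 + d4 = 63/2
Walk from origin (0, 0):
  seg 1: down by d12 = 63/2 → (0, -63/2)
  seg 2: up by d5 = 7 → (0, -49/2)
  seg 3: left by d5 = 7 → (-7, -49/2)
  seg 4: left by d6 = 17/3 → (-38/3, -49/2)
  seg 5: down by d1 = 3/4 → (-38/3, -101/4)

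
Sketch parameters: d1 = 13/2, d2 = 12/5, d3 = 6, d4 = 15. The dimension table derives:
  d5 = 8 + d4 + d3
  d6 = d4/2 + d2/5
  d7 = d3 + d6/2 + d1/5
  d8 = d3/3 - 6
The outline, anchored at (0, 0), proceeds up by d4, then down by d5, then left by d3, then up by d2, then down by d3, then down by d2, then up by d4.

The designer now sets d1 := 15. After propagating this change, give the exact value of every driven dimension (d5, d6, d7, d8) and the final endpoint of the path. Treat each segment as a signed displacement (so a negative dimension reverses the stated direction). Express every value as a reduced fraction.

d5 = 29
d6 = 399/50
d7 = 1299/100
d8 = -4
endpoint = (-6, -5)

Apply edit: d1 := 15
  d5 = 8 + d4 + d3 = 29
  d6 = d4/2 + d2/5 = 399/50
  d7 = d3 + d6/2 + d1/5 = 1299/100
  d8 = d3/3 - 6 = -4
Walk from origin (0, 0):
  seg 1: up by d4 = 15 → (0, 15)
  seg 2: down by d5 = 29 → (0, -14)
  seg 3: left by d3 = 6 → (-6, -14)
  seg 4: up by d2 = 12/5 → (-6, -58/5)
  seg 5: down by d3 = 6 → (-6, -88/5)
  seg 6: down by d2 = 12/5 → (-6, -20)
  seg 7: up by d4 = 15 → (-6, -5)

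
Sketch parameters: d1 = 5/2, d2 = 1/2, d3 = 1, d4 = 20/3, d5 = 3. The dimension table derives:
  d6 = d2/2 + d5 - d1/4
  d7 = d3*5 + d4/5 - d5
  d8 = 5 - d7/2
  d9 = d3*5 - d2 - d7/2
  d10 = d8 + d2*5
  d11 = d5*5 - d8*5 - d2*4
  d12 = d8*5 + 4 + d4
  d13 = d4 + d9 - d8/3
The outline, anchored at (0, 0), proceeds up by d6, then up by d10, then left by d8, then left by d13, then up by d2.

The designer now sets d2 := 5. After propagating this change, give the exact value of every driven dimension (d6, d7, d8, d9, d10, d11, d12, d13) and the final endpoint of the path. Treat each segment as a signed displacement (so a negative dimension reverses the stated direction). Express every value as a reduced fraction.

Apply edit: d2 := 5
  d6 = d2/2 + d5 - d1/4 = 39/8
  d7 = d3*5 + d4/5 - d5 = 10/3
  d8 = 5 - d7/2 = 10/3
  d9 = d3*5 - d2 - d7/2 = -5/3
  d10 = d8 + d2*5 = 85/3
  d11 = d5*5 - d8*5 - d2*4 = -65/3
  d12 = d8*5 + 4 + d4 = 82/3
  d13 = d4 + d9 - d8/3 = 35/9
Walk from origin (0, 0):
  seg 1: up by d6 = 39/8 → (0, 39/8)
  seg 2: up by d10 = 85/3 → (0, 797/24)
  seg 3: left by d8 = 10/3 → (-10/3, 797/24)
  seg 4: left by d13 = 35/9 → (-65/9, 797/24)
  seg 5: up by d2 = 5 → (-65/9, 917/24)

d6 = 39/8
d7 = 10/3
d8 = 10/3
d9 = -5/3
d10 = 85/3
d11 = -65/3
d12 = 82/3
d13 = 35/9
endpoint = (-65/9, 917/24)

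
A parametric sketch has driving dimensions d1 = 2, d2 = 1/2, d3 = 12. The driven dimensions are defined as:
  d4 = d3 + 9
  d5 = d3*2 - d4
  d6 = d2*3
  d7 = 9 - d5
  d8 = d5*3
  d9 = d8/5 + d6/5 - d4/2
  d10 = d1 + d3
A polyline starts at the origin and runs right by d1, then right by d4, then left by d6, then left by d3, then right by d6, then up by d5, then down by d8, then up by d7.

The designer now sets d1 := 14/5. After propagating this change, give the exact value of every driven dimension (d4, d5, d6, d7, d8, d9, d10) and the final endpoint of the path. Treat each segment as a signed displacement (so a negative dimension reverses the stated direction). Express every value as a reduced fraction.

Apply edit: d1 := 14/5
  d4 = d3 + 9 = 21
  d5 = d3*2 - d4 = 3
  d6 = d2*3 = 3/2
  d7 = 9 - d5 = 6
  d8 = d5*3 = 9
  d9 = d8/5 + d6/5 - d4/2 = -42/5
  d10 = d1 + d3 = 74/5
Walk from origin (0, 0):
  seg 1: right by d1 = 14/5 → (14/5, 0)
  seg 2: right by d4 = 21 → (119/5, 0)
  seg 3: left by d6 = 3/2 → (223/10, 0)
  seg 4: left by d3 = 12 → (103/10, 0)
  seg 5: right by d6 = 3/2 → (59/5, 0)
  seg 6: up by d5 = 3 → (59/5, 3)
  seg 7: down by d8 = 9 → (59/5, -6)
  seg 8: up by d7 = 6 → (59/5, 0)

d4 = 21
d5 = 3
d6 = 3/2
d7 = 6
d8 = 9
d9 = -42/5
d10 = 74/5
endpoint = (59/5, 0)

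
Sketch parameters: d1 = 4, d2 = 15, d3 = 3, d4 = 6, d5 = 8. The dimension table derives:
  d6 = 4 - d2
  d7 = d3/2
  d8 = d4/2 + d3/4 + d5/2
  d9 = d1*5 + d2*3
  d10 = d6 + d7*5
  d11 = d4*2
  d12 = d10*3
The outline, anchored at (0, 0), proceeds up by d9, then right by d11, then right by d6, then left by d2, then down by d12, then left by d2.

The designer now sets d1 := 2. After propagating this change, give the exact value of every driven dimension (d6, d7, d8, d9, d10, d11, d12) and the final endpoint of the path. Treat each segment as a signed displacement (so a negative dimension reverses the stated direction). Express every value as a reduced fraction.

Apply edit: d1 := 2
  d6 = 4 - d2 = -11
  d7 = d3/2 = 3/2
  d8 = d4/2 + d3/4 + d5/2 = 31/4
  d9 = d1*5 + d2*3 = 55
  d10 = d6 + d7*5 = -7/2
  d11 = d4*2 = 12
  d12 = d10*3 = -21/2
Walk from origin (0, 0):
  seg 1: up by d9 = 55 → (0, 55)
  seg 2: right by d11 = 12 → (12, 55)
  seg 3: right by d6 = -11 → (1, 55)
  seg 4: left by d2 = 15 → (-14, 55)
  seg 5: down by d12 = -21/2 → (-14, 131/2)
  seg 6: left by d2 = 15 → (-29, 131/2)

d6 = -11
d7 = 3/2
d8 = 31/4
d9 = 55
d10 = -7/2
d11 = 12
d12 = -21/2
endpoint = (-29, 131/2)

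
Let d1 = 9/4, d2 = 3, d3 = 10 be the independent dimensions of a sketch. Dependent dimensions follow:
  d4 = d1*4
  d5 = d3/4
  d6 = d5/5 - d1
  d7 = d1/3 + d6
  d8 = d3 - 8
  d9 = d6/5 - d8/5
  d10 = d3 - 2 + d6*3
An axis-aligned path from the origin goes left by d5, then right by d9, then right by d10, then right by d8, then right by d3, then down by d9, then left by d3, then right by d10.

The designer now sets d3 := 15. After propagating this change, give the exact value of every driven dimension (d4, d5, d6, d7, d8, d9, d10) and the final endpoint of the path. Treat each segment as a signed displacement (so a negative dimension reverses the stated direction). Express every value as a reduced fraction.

d4 = 9
d5 = 15/4
d6 = -3/2
d7 = -3/4
d8 = 7
d9 = -17/10
d10 = 17/2
endpoint = (371/20, 17/10)

Apply edit: d3 := 15
  d4 = d1*4 = 9
  d5 = d3/4 = 15/4
  d6 = d5/5 - d1 = -3/2
  d7 = d1/3 + d6 = -3/4
  d8 = d3 - 8 = 7
  d9 = d6/5 - d8/5 = -17/10
  d10 = d3 - 2 + d6*3 = 17/2
Walk from origin (0, 0):
  seg 1: left by d5 = 15/4 → (-15/4, 0)
  seg 2: right by d9 = -17/10 → (-109/20, 0)
  seg 3: right by d10 = 17/2 → (61/20, 0)
  seg 4: right by d8 = 7 → (201/20, 0)
  seg 5: right by d3 = 15 → (501/20, 0)
  seg 6: down by d9 = -17/10 → (501/20, 17/10)
  seg 7: left by d3 = 15 → (201/20, 17/10)
  seg 8: right by d10 = 17/2 → (371/20, 17/10)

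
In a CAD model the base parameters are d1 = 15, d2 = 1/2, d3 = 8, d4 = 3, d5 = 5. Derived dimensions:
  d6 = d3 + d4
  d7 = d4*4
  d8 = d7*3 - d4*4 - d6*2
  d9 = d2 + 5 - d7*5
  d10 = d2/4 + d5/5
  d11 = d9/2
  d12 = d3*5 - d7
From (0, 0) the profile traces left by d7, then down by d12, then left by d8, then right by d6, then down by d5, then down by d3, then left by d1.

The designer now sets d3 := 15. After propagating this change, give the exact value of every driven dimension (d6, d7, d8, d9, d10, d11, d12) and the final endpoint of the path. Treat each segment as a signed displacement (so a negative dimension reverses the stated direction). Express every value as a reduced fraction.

d6 = 18
d7 = 12
d8 = -12
d9 = -109/2
d10 = 9/8
d11 = -109/4
d12 = 63
endpoint = (3, -83)

Apply edit: d3 := 15
  d6 = d3 + d4 = 18
  d7 = d4*4 = 12
  d8 = d7*3 - d4*4 - d6*2 = -12
  d9 = d2 + 5 - d7*5 = -109/2
  d10 = d2/4 + d5/5 = 9/8
  d11 = d9/2 = -109/4
  d12 = d3*5 - d7 = 63
Walk from origin (0, 0):
  seg 1: left by d7 = 12 → (-12, 0)
  seg 2: down by d12 = 63 → (-12, -63)
  seg 3: left by d8 = -12 → (0, -63)
  seg 4: right by d6 = 18 → (18, -63)
  seg 5: down by d5 = 5 → (18, -68)
  seg 6: down by d3 = 15 → (18, -83)
  seg 7: left by d1 = 15 → (3, -83)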